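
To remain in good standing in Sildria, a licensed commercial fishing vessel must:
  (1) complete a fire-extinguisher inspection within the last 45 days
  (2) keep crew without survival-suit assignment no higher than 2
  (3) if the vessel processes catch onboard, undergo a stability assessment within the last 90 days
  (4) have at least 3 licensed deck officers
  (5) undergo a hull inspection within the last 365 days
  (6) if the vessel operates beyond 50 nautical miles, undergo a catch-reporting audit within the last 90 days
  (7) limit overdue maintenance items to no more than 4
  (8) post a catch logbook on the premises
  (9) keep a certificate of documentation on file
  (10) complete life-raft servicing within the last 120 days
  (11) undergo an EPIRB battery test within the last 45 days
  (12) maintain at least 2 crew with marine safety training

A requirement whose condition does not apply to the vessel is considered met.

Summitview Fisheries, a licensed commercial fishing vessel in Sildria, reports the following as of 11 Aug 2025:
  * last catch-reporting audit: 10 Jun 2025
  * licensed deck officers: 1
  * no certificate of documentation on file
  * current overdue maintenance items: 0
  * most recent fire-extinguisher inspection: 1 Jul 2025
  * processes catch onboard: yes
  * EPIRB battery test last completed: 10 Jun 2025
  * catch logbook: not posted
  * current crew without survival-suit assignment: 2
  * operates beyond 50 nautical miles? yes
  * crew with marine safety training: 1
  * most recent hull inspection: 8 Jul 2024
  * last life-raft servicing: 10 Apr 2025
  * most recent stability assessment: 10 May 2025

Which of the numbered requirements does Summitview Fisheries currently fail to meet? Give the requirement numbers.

3, 4, 5, 8, 9, 10, 11, 12

1. fire-extinguisher inspection 41 days ago vs limit 45 → met
2. crew without survival-suit assignment 2 ≤ 2 → met
3. condition 'processes catch onboard' holds; stability assessment 93 days ago vs limit 90 → not met
4. licensed deck officers 1 < 3 → not met
5. hull inspection 399 days ago vs limit 365 → not met
6. condition 'operates beyond 50 nautical miles' holds; catch-reporting audit 62 days ago vs limit 90 → met
7. overdue maintenance items 0 ≤ 4 → met
8. catch logbook absent → not met
9. certificate of documentation absent → not met
10. life-raft servicing 123 days ago vs limit 120 → not met
11. EPIRB battery test 62 days ago vs limit 45 → not met
12. crew with marine safety training 1 < 2 → not met
Not met: 3, 4, 5, 8, 9, 10, 11, 12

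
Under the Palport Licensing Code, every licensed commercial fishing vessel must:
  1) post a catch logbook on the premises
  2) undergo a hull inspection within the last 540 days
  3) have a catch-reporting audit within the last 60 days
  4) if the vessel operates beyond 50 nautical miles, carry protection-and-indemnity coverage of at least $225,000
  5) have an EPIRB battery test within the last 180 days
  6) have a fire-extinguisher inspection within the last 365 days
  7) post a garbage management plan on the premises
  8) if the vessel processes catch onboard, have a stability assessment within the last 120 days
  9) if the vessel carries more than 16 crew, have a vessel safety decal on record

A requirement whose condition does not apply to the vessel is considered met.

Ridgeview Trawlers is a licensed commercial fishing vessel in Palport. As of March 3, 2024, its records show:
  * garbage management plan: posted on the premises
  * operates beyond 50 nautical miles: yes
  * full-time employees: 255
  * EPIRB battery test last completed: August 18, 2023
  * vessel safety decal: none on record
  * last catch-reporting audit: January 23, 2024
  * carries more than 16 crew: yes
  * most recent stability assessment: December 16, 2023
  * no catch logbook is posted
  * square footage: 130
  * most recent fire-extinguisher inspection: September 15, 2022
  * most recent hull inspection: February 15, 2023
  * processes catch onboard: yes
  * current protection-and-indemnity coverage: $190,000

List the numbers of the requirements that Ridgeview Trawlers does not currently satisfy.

1, 4, 5, 6, 9

1. catch logbook absent → not met
2. hull inspection 382 days ago vs limit 540 → met
3. catch-reporting audit 40 days ago vs limit 60 → met
4. condition 'operates beyond 50 nautical miles' holds; protection-and-indemnity coverage $190,000 < $225,000 → not met
5. EPIRB battery test 198 days ago vs limit 180 → not met
6. fire-extinguisher inspection 535 days ago vs limit 365 → not met
7. garbage management plan present → met
8. condition 'processes catch onboard' holds; stability assessment 78 days ago vs limit 120 → met
9. condition 'carries more than 16 crew' holds; vessel safety decal absent → not met
Not met: 1, 4, 5, 6, 9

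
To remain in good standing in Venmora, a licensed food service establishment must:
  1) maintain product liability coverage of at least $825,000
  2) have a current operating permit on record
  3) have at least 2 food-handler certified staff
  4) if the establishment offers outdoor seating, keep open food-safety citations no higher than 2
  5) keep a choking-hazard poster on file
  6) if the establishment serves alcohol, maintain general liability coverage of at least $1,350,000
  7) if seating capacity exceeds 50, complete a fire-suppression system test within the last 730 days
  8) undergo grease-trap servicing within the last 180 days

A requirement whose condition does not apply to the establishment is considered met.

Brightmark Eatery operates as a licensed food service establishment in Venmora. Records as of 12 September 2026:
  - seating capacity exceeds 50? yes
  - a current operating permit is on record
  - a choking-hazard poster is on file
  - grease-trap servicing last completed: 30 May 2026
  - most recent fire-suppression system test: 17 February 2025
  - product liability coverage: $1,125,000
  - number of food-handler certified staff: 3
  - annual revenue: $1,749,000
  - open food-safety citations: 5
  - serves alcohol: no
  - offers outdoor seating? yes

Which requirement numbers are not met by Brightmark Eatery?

1. product liability coverage $1,125,000 ≥ $825,000 → met
2. current operating permit present → met
3. food-handler certified staff 3 ≥ 2 → met
4. condition 'offers outdoor seating' holds; open food-safety citations 5 > 2 → not met
5. choking-hazard poster present → met
6. condition 'serves alcohol' does not hold → requirement n/a → met
7. condition 'seating capacity exceeds 50' holds; fire-suppression system test 572 days ago vs limit 730 → met
8. grease-trap servicing 105 days ago vs limit 180 → met
Not met: 4

4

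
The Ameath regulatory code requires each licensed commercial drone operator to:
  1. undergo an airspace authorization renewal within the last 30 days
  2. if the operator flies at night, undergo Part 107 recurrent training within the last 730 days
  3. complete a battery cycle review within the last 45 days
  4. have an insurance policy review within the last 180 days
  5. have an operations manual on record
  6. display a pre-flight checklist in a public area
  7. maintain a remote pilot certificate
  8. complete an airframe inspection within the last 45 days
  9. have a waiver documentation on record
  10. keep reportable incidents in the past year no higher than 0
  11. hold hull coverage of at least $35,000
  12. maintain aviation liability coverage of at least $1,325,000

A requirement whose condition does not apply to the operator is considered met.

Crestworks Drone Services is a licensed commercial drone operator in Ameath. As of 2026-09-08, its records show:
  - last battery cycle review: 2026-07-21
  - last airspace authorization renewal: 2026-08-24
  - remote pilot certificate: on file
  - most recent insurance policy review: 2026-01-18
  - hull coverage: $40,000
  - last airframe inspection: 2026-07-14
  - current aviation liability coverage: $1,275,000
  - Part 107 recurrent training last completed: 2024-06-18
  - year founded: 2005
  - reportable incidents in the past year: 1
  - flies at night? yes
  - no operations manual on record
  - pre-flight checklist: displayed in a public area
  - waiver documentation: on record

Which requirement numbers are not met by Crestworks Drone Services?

2, 3, 4, 5, 8, 10, 12

1. airspace authorization renewal 15 days ago vs limit 30 → met
2. condition 'flies at night' holds; Part 107 recurrent training 812 days ago vs limit 730 → not met
3. battery cycle review 49 days ago vs limit 45 → not met
4. insurance policy review 233 days ago vs limit 180 → not met
5. operations manual absent → not met
6. pre-flight checklist present → met
7. remote pilot certificate present → met
8. airframe inspection 56 days ago vs limit 45 → not met
9. waiver documentation present → met
10. reportable incidents in the past year 1 > 0 → not met
11. hull coverage $40,000 ≥ $35,000 → met
12. aviation liability coverage $1,275,000 < $1,325,000 → not met
Not met: 2, 3, 4, 5, 8, 10, 12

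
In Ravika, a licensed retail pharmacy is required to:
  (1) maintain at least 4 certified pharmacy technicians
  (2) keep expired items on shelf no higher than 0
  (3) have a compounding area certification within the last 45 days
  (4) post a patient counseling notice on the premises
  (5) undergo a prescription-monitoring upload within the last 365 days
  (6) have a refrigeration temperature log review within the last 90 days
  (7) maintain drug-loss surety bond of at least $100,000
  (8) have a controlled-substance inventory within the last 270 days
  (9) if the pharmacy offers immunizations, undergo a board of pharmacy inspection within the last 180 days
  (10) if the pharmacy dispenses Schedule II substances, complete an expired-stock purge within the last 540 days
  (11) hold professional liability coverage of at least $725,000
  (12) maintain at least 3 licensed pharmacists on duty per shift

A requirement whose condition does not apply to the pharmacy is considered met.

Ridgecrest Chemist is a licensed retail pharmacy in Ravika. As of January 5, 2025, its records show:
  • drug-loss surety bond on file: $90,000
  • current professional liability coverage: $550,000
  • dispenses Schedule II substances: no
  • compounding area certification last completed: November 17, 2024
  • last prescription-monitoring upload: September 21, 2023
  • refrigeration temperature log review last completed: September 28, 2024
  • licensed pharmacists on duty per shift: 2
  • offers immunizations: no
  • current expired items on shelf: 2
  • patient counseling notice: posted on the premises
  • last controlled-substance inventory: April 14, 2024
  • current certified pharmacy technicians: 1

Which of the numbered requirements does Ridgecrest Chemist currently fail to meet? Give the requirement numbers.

1, 2, 3, 5, 6, 7, 11, 12

1. certified pharmacy technicians 1 < 4 → not met
2. expired items on shelf 2 > 0 → not met
3. compounding area certification 49 days ago vs limit 45 → not met
4. patient counseling notice present → met
5. prescription-monitoring upload 472 days ago vs limit 365 → not met
6. refrigeration temperature log review 99 days ago vs limit 90 → not met
7. drug-loss surety bond $90,000 < $100,000 → not met
8. controlled-substance inventory 266 days ago vs limit 270 → met
9. condition 'offers immunizations' does not hold → requirement n/a → met
10. condition 'dispenses Schedule II substances' does not hold → requirement n/a → met
11. professional liability coverage $550,000 < $725,000 → not met
12. licensed pharmacists on duty per shift 2 < 3 → not met
Not met: 1, 2, 3, 5, 6, 7, 11, 12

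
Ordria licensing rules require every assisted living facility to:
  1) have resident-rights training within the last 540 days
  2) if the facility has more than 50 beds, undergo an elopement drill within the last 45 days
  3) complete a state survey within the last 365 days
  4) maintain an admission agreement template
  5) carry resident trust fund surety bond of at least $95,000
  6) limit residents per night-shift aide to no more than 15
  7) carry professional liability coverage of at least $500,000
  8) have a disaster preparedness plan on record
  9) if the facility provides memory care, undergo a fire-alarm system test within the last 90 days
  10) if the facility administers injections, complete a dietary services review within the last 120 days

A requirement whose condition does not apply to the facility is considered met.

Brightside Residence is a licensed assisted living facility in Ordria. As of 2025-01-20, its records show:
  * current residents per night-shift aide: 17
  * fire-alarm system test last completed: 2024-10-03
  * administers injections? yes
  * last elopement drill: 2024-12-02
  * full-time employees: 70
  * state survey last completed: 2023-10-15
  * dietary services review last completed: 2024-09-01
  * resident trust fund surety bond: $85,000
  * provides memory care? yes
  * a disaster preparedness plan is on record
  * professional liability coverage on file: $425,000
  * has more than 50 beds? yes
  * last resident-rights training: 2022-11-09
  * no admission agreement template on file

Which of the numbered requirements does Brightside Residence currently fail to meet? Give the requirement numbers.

1. resident-rights training 803 days ago vs limit 540 → not met
2. condition 'has more than 50 beds' holds; elopement drill 49 days ago vs limit 45 → not met
3. state survey 463 days ago vs limit 365 → not met
4. admission agreement template absent → not met
5. resident trust fund surety bond $85,000 < $95,000 → not met
6. residents per night-shift aide 17 > 15 → not met
7. professional liability coverage $425,000 < $500,000 → not met
8. disaster preparedness plan present → met
9. condition 'provides memory care' holds; fire-alarm system test 109 days ago vs limit 90 → not met
10. condition 'administers injections' holds; dietary services review 141 days ago vs limit 120 → not met
Not met: 1, 2, 3, 4, 5, 6, 7, 9, 10

1, 2, 3, 4, 5, 6, 7, 9, 10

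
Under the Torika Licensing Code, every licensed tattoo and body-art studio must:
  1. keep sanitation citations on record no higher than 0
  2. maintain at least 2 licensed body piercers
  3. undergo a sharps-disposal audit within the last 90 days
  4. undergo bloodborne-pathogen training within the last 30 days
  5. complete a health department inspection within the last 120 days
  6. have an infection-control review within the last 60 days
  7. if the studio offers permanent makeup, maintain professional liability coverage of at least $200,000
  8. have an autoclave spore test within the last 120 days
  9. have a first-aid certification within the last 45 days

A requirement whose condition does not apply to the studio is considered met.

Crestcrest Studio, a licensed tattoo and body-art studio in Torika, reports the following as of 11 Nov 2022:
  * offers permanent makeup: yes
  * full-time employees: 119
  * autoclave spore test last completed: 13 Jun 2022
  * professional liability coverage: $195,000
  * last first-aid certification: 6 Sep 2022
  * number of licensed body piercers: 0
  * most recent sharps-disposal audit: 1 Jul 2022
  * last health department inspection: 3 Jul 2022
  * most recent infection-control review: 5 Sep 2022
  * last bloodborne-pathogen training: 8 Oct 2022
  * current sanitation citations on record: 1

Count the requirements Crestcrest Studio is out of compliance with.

1. sanitation citations on record 1 > 0 → not met
2. licensed body piercers 0 < 2 → not met
3. sharps-disposal audit 133 days ago vs limit 90 → not met
4. bloodborne-pathogen training 34 days ago vs limit 30 → not met
5. health department inspection 131 days ago vs limit 120 → not met
6. infection-control review 67 days ago vs limit 60 → not met
7. condition 'offers permanent makeup' holds; professional liability coverage $195,000 < $200,000 → not met
8. autoclave spore test 151 days ago vs limit 120 → not met
9. first-aid certification 66 days ago vs limit 45 → not met
Not met: 9 of 9

9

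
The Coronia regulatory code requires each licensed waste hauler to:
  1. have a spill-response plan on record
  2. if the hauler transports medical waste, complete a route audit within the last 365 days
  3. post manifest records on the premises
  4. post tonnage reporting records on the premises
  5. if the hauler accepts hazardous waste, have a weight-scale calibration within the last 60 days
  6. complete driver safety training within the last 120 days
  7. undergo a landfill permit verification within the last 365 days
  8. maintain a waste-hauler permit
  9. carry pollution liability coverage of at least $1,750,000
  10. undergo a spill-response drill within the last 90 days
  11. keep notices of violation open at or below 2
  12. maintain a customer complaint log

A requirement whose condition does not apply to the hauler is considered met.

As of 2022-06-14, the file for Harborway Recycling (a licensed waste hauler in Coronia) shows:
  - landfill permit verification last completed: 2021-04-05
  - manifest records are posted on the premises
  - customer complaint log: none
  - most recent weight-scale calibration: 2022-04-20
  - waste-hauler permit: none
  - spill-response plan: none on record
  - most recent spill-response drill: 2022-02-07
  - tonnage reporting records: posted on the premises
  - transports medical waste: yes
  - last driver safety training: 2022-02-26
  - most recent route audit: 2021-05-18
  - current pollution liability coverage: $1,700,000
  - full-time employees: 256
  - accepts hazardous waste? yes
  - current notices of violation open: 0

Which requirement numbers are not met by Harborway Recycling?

1. spill-response plan absent → not met
2. condition 'transports medical waste' holds; route audit 392 days ago vs limit 365 → not met
3. manifest records present → met
4. tonnage reporting records present → met
5. condition 'accepts hazardous waste' holds; weight-scale calibration 55 days ago vs limit 60 → met
6. driver safety training 108 days ago vs limit 120 → met
7. landfill permit verification 435 days ago vs limit 365 → not met
8. waste-hauler permit absent → not met
9. pollution liability coverage $1,700,000 < $1,750,000 → not met
10. spill-response drill 127 days ago vs limit 90 → not met
11. notices of violation open 0 ≤ 2 → met
12. customer complaint log absent → not met
Not met: 1, 2, 7, 8, 9, 10, 12

1, 2, 7, 8, 9, 10, 12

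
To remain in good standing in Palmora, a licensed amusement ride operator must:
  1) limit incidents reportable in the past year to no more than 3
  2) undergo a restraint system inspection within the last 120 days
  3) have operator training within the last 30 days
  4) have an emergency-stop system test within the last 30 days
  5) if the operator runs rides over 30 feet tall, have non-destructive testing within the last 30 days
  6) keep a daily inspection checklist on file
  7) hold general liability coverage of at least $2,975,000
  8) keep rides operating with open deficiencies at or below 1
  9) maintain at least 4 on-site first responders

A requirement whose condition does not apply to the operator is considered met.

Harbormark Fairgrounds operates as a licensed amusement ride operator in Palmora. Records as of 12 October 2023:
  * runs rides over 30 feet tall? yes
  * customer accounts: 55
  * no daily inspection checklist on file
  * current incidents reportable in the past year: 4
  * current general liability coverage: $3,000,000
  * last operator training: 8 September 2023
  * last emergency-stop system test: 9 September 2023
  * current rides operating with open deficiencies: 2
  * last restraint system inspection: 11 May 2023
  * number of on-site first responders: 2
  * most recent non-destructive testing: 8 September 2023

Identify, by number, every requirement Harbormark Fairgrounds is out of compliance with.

1, 2, 3, 4, 5, 6, 8, 9

1. incidents reportable in the past year 4 > 3 → not met
2. restraint system inspection 154 days ago vs limit 120 → not met
3. operator training 34 days ago vs limit 30 → not met
4. emergency-stop system test 33 days ago vs limit 30 → not met
5. condition 'runs rides over 30 feet tall' holds; non-destructive testing 34 days ago vs limit 30 → not met
6. daily inspection checklist absent → not met
7. general liability coverage $3,000,000 ≥ $2,975,000 → met
8. rides operating with open deficiencies 2 > 1 → not met
9. on-site first responders 2 < 4 → not met
Not met: 1, 2, 3, 4, 5, 6, 8, 9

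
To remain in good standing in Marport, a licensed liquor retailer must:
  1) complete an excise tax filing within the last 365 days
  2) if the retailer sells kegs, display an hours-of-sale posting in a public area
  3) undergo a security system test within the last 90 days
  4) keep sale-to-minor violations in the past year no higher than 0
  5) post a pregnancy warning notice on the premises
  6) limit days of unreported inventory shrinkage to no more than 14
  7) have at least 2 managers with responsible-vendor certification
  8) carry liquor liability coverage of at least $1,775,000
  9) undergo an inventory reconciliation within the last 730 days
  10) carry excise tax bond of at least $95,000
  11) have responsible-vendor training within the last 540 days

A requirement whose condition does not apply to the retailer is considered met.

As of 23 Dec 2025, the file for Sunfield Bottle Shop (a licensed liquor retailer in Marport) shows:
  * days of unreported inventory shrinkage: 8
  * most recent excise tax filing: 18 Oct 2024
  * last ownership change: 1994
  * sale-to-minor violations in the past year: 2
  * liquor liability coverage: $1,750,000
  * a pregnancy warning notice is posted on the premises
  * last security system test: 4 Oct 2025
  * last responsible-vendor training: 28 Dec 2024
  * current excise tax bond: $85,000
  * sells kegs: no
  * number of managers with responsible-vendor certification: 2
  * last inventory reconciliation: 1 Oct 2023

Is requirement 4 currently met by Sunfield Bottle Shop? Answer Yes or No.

4. sale-to-minor violations in the past year 2 > 0 → not met

No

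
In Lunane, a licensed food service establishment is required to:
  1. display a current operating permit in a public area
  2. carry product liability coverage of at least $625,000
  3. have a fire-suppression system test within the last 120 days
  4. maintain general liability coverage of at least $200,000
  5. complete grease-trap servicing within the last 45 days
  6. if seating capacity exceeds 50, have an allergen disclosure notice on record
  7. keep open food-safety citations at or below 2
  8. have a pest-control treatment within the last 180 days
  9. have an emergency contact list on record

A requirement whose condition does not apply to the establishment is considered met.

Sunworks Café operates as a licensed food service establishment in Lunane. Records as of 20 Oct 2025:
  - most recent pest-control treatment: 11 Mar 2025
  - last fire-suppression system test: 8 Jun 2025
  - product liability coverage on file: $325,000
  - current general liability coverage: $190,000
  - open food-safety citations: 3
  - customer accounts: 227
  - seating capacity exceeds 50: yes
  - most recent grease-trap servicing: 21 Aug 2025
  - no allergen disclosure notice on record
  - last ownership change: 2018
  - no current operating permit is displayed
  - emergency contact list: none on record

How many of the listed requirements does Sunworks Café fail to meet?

1. current operating permit absent → not met
2. product liability coverage $325,000 < $625,000 → not met
3. fire-suppression system test 134 days ago vs limit 120 → not met
4. general liability coverage $190,000 < $200,000 → not met
5. grease-trap servicing 60 days ago vs limit 45 → not met
6. condition 'seating capacity exceeds 50' holds; allergen disclosure notice absent → not met
7. open food-safety citations 3 > 2 → not met
8. pest-control treatment 223 days ago vs limit 180 → not met
9. emergency contact list absent → not met
Not met: 9 of 9

9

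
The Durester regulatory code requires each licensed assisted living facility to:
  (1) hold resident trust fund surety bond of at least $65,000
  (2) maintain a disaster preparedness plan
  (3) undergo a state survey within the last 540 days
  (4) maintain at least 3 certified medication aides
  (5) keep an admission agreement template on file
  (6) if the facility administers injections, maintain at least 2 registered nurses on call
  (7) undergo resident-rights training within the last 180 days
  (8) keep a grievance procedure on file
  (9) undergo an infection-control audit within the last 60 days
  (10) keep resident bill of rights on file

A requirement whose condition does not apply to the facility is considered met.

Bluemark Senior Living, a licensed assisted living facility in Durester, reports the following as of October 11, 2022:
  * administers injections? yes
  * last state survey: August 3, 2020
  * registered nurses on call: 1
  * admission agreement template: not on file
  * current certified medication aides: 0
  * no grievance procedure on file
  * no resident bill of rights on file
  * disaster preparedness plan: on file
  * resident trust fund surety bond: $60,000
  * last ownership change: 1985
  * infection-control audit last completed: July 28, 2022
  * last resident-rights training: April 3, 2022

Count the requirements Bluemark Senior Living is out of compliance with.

1. resident trust fund surety bond $60,000 < $65,000 → not met
2. disaster preparedness plan present → met
3. state survey 799 days ago vs limit 540 → not met
4. certified medication aides 0 < 3 → not met
5. admission agreement template absent → not met
6. condition 'administers injections' holds; registered nurses on call 1 < 2 → not met
7. resident-rights training 191 days ago vs limit 180 → not met
8. grievance procedure absent → not met
9. infection-control audit 75 days ago vs limit 60 → not met
10. resident bill of rights absent → not met
Not met: 9 of 10

9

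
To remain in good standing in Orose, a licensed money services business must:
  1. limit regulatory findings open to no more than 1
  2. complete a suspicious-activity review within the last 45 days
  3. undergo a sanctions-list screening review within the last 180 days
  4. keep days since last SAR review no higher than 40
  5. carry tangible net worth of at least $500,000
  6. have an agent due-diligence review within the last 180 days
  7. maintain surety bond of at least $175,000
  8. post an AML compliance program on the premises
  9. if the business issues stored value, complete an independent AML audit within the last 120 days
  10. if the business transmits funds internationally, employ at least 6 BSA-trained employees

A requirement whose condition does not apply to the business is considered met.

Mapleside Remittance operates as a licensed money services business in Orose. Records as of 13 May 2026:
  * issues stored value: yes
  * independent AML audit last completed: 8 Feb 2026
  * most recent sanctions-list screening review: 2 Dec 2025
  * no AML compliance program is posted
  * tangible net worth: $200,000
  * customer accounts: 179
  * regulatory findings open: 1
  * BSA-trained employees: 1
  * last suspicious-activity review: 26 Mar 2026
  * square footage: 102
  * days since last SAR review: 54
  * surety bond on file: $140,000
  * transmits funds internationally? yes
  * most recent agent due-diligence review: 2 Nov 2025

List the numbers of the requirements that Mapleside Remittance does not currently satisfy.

2, 4, 5, 6, 7, 8, 10

1. regulatory findings open 1 ≤ 1 → met
2. suspicious-activity review 48 days ago vs limit 45 → not met
3. sanctions-list screening review 162 days ago vs limit 180 → met
4. days since last SAR review 54 > 40 → not met
5. tangible net worth $200,000 < $500,000 → not met
6. agent due-diligence review 192 days ago vs limit 180 → not met
7. surety bond $140,000 < $175,000 → not met
8. AML compliance program absent → not met
9. condition 'issues stored value' holds; independent AML audit 94 days ago vs limit 120 → met
10. condition 'transmits funds internationally' holds; BSA-trained employees 1 < 6 → not met
Not met: 2, 4, 5, 6, 7, 8, 10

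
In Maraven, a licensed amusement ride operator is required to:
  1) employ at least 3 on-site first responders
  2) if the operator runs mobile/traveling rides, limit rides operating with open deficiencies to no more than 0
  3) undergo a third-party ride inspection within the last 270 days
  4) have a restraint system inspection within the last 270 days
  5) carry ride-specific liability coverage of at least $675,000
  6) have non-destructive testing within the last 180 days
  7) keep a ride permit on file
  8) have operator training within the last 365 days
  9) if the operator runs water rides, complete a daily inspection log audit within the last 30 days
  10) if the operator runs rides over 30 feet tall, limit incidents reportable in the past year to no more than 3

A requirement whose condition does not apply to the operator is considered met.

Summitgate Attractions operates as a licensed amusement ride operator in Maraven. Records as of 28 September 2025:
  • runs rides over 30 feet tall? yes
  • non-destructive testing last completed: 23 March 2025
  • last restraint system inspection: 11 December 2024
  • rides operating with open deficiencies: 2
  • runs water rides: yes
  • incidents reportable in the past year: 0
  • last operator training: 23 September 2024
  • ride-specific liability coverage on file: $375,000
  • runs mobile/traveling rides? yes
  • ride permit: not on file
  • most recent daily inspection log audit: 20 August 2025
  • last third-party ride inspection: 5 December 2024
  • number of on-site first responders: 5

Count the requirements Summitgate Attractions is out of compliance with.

1. on-site first responders 5 ≥ 3 → met
2. condition 'runs mobile/traveling rides' holds; rides operating with open deficiencies 2 > 0 → not met
3. third-party ride inspection 297 days ago vs limit 270 → not met
4. restraint system inspection 291 days ago vs limit 270 → not met
5. ride-specific liability coverage $375,000 < $675,000 → not met
6. non-destructive testing 189 days ago vs limit 180 → not met
7. ride permit absent → not met
8. operator training 370 days ago vs limit 365 → not met
9. condition 'runs water rides' holds; daily inspection log audit 39 days ago vs limit 30 → not met
10. condition 'runs rides over 30 feet tall' holds; incidents reportable in the past year 0 ≤ 3 → met
Not met: 8 of 10

8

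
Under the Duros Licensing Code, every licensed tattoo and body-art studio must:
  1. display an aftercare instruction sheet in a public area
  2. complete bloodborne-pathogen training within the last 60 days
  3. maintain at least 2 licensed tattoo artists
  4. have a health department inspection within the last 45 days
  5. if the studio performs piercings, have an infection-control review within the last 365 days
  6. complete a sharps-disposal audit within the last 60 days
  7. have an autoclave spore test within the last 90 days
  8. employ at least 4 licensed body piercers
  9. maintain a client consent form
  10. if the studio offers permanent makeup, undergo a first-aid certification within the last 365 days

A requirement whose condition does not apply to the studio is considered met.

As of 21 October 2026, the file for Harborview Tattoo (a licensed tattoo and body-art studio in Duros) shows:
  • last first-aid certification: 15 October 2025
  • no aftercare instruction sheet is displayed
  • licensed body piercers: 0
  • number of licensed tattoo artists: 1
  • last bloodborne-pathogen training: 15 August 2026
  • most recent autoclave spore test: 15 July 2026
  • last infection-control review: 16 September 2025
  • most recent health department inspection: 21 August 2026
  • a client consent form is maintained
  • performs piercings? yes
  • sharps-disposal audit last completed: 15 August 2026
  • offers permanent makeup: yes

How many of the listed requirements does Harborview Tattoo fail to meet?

9

1. aftercare instruction sheet absent → not met
2. bloodborne-pathogen training 67 days ago vs limit 60 → not met
3. licensed tattoo artists 1 < 2 → not met
4. health department inspection 61 days ago vs limit 45 → not met
5. condition 'performs piercings' holds; infection-control review 400 days ago vs limit 365 → not met
6. sharps-disposal audit 67 days ago vs limit 60 → not met
7. autoclave spore test 98 days ago vs limit 90 → not met
8. licensed body piercers 0 < 4 → not met
9. client consent form present → met
10. condition 'offers permanent makeup' holds; first-aid certification 371 days ago vs limit 365 → not met
Not met: 9 of 10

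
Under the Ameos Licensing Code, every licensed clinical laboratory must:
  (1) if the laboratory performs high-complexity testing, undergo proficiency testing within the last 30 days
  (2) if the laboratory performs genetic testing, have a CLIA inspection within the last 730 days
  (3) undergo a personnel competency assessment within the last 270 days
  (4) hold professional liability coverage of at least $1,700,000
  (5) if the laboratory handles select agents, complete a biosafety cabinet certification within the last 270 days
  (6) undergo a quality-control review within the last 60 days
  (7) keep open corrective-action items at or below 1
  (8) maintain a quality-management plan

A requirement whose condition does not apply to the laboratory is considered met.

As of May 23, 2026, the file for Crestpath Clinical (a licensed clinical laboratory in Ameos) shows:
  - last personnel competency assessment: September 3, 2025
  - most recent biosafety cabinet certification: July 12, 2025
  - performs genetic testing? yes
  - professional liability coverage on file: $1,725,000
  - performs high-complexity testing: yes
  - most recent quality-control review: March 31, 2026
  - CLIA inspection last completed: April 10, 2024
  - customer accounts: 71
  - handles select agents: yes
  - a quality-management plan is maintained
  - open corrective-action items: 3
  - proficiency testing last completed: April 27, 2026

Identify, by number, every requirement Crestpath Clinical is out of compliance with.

1. condition 'performs high-complexity testing' holds; proficiency testing 26 days ago vs limit 30 → met
2. condition 'performs genetic testing' holds; CLIA inspection 773 days ago vs limit 730 → not met
3. personnel competency assessment 262 days ago vs limit 270 → met
4. professional liability coverage $1,725,000 ≥ $1,700,000 → met
5. condition 'handles select agents' holds; biosafety cabinet certification 315 days ago vs limit 270 → not met
6. quality-control review 53 days ago vs limit 60 → met
7. open corrective-action items 3 > 1 → not met
8. quality-management plan present → met
Not met: 2, 5, 7

2, 5, 7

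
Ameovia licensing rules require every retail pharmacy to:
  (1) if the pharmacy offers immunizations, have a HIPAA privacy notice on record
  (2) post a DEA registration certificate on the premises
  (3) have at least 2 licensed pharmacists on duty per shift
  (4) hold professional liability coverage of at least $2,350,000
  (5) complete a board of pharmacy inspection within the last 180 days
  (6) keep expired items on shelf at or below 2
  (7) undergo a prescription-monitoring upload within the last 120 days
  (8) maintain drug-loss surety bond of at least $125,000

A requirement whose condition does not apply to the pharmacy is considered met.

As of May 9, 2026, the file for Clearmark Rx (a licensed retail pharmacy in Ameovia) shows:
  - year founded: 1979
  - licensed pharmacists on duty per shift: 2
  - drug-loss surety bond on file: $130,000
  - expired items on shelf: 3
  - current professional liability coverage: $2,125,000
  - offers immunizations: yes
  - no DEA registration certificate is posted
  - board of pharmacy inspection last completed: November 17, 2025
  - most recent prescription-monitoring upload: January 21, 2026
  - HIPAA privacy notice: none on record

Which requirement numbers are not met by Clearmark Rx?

1, 2, 4, 6

1. condition 'offers immunizations' holds; HIPAA privacy notice absent → not met
2. DEA registration certificate absent → not met
3. licensed pharmacists on duty per shift 2 ≥ 2 → met
4. professional liability coverage $2,125,000 < $2,350,000 → not met
5. board of pharmacy inspection 173 days ago vs limit 180 → met
6. expired items on shelf 3 > 2 → not met
7. prescription-monitoring upload 108 days ago vs limit 120 → met
8. drug-loss surety bond $130,000 ≥ $125,000 → met
Not met: 1, 2, 4, 6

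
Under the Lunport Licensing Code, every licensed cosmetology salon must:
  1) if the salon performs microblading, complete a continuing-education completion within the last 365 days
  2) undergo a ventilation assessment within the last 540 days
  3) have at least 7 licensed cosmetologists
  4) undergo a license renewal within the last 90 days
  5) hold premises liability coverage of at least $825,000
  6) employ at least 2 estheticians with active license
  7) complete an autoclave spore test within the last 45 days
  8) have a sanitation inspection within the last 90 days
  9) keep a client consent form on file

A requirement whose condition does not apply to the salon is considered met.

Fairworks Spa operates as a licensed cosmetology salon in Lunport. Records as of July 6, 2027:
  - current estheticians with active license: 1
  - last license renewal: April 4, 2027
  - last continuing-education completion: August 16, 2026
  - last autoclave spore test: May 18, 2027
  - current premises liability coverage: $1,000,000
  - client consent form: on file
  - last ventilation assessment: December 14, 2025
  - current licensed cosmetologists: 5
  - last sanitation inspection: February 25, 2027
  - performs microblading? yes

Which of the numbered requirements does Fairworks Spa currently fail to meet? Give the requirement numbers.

1. condition 'performs microblading' holds; continuing-education completion 324 days ago vs limit 365 → met
2. ventilation assessment 569 days ago vs limit 540 → not met
3. licensed cosmetologists 5 < 7 → not met
4. license renewal 93 days ago vs limit 90 → not met
5. premises liability coverage $1,000,000 ≥ $825,000 → met
6. estheticians with active license 1 < 2 → not met
7. autoclave spore test 49 days ago vs limit 45 → not met
8. sanitation inspection 131 days ago vs limit 90 → not met
9. client consent form present → met
Not met: 2, 3, 4, 6, 7, 8

2, 3, 4, 6, 7, 8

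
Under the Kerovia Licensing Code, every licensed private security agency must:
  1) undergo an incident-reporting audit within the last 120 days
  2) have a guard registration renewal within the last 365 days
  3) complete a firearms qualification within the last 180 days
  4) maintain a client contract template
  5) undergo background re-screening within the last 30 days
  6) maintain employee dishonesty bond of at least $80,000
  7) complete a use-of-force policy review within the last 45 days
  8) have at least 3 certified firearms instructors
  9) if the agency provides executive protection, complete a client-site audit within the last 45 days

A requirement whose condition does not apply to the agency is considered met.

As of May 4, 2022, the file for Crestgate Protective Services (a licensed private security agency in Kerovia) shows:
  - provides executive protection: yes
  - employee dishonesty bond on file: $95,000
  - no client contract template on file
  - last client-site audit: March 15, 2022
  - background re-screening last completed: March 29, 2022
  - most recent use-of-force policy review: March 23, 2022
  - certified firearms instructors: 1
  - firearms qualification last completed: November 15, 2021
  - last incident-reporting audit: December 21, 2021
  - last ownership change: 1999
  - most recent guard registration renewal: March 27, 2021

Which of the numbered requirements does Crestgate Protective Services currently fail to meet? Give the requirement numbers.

1. incident-reporting audit 134 days ago vs limit 120 → not met
2. guard registration renewal 403 days ago vs limit 365 → not met
3. firearms qualification 170 days ago vs limit 180 → met
4. client contract template absent → not met
5. background re-screening 36 days ago vs limit 30 → not met
6. employee dishonesty bond $95,000 ≥ $80,000 → met
7. use-of-force policy review 42 days ago vs limit 45 → met
8. certified firearms instructors 1 < 3 → not met
9. condition 'provides executive protection' holds; client-site audit 50 days ago vs limit 45 → not met
Not met: 1, 2, 4, 5, 8, 9

1, 2, 4, 5, 8, 9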